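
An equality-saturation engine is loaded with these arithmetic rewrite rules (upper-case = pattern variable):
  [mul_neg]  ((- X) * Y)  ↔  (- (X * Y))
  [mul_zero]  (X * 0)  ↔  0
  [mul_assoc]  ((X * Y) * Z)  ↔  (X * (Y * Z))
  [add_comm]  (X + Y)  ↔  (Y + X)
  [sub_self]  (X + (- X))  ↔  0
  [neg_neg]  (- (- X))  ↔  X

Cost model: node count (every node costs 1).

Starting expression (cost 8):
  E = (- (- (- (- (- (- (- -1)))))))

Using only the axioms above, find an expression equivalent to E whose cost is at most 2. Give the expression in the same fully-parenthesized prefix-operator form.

(- -1)   [cost 2]

step 1: neg_neg (→) rewrites (- (- (- -1))) into (- -1), now (- (- (- (- (- -1)))))
step 2: neg_neg (→) rewrites (- (- (- (- (- -1))))) into (- (- (- -1)))
step 3: neg_neg (→) rewrites (- (- -1)) into -1, reaching cost 2 (bound 2)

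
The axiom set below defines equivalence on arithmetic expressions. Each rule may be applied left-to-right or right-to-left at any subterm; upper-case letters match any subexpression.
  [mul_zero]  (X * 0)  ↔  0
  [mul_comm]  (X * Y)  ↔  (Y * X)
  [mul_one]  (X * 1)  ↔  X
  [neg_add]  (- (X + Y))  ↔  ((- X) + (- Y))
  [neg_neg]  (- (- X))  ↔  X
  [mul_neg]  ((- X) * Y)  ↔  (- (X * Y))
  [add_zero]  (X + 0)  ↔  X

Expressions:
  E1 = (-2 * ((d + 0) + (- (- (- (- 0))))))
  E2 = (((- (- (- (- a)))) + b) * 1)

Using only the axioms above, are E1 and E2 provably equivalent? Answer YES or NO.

NO

Every axiom is a valid identity, so a rewrite proof would force E1 and E2 to agree under every assignment.
At a=0, b=0, d=1: E1 = -2 but E2 = 0; they differ, so no derivation exists.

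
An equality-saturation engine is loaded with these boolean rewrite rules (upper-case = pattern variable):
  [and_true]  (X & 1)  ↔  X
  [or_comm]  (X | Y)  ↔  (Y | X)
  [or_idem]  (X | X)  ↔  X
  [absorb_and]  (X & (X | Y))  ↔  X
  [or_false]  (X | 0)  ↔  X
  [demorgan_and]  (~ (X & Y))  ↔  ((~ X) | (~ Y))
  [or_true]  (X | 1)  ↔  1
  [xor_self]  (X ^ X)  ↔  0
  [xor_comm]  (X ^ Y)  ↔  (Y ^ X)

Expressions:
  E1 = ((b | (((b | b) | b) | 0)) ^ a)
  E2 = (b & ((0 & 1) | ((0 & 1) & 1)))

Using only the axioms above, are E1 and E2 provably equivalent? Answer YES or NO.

The axioms are sound identities: if E1 ↔* E2 then E1 and E2 evaluate identically under any assignment.
Under a=0, b=1: E1 evaluates to 1, E2 to 0. Distinct ⇒ no rewrite sequence connects them.

NO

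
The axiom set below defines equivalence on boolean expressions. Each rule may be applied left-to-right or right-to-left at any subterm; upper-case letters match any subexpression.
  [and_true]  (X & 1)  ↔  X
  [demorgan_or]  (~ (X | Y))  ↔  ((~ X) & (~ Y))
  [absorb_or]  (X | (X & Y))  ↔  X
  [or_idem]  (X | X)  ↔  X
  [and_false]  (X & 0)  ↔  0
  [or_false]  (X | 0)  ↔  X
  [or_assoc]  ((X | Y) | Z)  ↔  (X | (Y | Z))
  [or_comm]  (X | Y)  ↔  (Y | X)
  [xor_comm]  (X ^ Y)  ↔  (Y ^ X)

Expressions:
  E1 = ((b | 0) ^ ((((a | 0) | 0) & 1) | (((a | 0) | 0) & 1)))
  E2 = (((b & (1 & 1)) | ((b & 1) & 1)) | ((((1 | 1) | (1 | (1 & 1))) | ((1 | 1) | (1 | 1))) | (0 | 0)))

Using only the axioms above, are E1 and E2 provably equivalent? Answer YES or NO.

NO

The axioms are sound identities: if E1 ↔* E2 then E1 and E2 evaluate identically under any assignment.
Under a=0, b=0: E1 evaluates to 0, E2 to 1. Distinct ⇒ no rewrite sequence connects them.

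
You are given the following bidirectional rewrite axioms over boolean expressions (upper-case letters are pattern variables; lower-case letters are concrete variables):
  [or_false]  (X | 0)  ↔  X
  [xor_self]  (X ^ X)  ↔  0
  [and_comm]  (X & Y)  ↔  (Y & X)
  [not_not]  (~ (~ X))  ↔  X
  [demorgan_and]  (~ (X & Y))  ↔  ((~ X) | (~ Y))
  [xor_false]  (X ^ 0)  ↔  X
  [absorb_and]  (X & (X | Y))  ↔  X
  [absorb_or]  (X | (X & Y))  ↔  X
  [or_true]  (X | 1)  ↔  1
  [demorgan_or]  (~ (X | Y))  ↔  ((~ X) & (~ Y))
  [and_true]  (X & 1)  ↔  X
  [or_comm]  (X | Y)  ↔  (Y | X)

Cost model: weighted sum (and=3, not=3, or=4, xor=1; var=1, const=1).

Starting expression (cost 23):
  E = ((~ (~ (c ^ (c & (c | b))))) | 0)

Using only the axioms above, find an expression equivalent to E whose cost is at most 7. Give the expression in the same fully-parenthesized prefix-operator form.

(1) (c & (c | b))  =[absorb_and →]=  c    ⊢ ((~ (~ (c ^ c))) | 0)
(2) (c ^ c)  =[xor_self →]=  0    ⊢ ((~ (~ 0)) | 0)
(3) ((~ (~ 0)) | 0)  =[or_false →]=  (~ (~ 0))    ⊢ cost 7, within 7

(~ (~ 0))   [cost 7]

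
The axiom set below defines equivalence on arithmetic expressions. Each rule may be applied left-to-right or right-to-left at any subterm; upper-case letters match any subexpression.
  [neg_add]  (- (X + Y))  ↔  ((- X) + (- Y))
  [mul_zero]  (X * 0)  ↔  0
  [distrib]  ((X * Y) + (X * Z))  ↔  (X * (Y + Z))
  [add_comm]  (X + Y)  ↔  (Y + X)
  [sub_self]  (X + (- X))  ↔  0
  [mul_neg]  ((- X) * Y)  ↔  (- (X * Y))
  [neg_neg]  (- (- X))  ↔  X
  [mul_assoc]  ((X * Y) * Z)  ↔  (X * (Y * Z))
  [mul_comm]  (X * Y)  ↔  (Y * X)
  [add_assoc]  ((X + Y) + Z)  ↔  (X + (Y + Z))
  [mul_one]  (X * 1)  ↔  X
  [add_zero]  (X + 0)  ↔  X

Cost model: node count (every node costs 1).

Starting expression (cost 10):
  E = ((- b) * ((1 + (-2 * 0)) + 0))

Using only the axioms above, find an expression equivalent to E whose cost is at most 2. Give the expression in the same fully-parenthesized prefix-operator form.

(- b)   [cost 2]

1. [mul_zero →] (-2 * 0)  →  0;  E = ((- b) * ((1 + 0) + 0))
2. [add_zero →] (1 + 0)  →  1;  E = ((- b) * (1 + 0))
3. [add_zero →] (1 + 0)  →  1;  E = ((- b) * 1)
4. [mul_one →] ((- b) * 1)  →  (- b);  cost 2 ≤ 2, done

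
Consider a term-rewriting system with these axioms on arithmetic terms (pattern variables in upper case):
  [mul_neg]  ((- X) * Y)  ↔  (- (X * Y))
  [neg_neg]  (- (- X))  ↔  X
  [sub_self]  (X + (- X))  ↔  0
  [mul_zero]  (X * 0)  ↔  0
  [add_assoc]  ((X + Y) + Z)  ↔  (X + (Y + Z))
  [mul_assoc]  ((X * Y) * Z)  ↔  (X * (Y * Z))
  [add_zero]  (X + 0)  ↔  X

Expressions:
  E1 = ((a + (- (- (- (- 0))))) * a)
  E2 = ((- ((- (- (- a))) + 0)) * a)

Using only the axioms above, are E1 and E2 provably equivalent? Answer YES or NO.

1. [neg_neg →] (- (- (- (- 0))))  →  (- (- 0));  E1 = ((a + (- (- 0))) * a)
2. [neg_neg →] (- (- 0))  →  0;  E1 = ((a + 0) * a)
3. [add_zero →] (a + 0)  →  a;  E1 = (a * a)
4. [neg_neg ←] a  →  (- (- a));  E1 = ((- (- a)) * a)
5. [neg_neg ←] a  →  (- (- a));  E1 = ((- (- (- (- a)))) * a)
6. [add_zero ←] (- (- (- a)))  →  ((- (- (- a))) + 0);  this is E2

YES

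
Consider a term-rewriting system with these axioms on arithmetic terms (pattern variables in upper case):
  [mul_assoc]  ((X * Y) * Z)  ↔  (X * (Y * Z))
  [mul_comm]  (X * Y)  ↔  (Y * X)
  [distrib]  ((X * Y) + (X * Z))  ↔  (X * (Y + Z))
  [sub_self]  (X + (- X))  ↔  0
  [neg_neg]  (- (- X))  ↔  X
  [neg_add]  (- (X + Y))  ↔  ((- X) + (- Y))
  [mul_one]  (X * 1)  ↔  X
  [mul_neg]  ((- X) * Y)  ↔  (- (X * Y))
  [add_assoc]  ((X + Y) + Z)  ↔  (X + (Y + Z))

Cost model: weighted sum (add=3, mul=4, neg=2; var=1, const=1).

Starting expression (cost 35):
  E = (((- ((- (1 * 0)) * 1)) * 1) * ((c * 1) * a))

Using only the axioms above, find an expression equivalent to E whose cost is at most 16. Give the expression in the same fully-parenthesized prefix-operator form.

((1 * 0) * (a * c))   [cost 16]

1. [mul_one →] ((- (1 * 0)) * 1)  →  (- (1 * 0));  E = (((- (- (1 * 0))) * 1) * ((c * 1) * a))
2. [mul_one →] (c * 1)  →  c;  E = (((- (- (1 * 0))) * 1) * (c * a))
3. [mul_one →] ((- (- (1 * 0))) * 1)  →  (- (- (1 * 0)));  E = ((- (- (1 * 0))) * (c * a))
4. [mul_comm →] (c * a)  →  (a * c);  E = ((- (- (1 * 0))) * (a * c))
5. [neg_neg →] (- (- (1 * 0)))  →  (1 * 0);  cost 16 ≤ 16, done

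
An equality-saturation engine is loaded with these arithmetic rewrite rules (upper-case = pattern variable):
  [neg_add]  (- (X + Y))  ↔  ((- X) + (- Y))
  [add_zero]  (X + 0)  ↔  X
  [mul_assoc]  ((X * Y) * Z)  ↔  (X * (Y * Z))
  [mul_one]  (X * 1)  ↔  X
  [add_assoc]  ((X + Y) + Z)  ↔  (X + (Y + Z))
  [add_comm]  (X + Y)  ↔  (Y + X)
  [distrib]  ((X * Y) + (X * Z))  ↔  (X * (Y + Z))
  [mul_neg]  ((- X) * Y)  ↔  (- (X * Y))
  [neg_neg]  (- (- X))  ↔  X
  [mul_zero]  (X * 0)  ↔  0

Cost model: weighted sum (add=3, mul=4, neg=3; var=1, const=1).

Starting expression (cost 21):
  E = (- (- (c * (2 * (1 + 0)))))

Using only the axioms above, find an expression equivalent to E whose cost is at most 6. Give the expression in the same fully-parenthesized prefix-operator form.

(c * 2)   [cost 6]

(1) (1 + 0)  =[add_zero →]=  1    ⊢ (- (- (c * (2 * 1))))
(2) (2 * 1)  =[mul_one →]=  2    ⊢ (- (- (c * 2)))
(3) (- (- (c * 2)))  =[neg_neg →]=  (c * 2)    ⊢ cost 6, within 6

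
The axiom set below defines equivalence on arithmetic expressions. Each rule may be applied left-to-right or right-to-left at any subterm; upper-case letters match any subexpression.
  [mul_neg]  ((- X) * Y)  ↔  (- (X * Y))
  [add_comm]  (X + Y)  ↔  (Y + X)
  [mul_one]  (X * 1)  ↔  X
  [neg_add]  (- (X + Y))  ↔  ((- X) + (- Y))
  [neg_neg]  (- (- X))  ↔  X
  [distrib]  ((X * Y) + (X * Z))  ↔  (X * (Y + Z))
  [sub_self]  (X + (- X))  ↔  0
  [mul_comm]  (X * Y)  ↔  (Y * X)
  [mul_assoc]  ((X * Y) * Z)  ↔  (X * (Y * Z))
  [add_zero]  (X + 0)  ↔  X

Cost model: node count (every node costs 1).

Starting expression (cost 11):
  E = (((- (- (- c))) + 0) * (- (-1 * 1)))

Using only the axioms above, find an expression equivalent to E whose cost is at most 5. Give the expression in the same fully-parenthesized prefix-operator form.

step 1: neg_neg (→) rewrites (- (- (- c))) into (- c), now (((- c) + 0) * (- (-1 * 1)))
step 2: mul_one (→) rewrites (-1 * 1) into -1, now (((- c) + 0) * (- -1))
step 3: add_zero (→) rewrites ((- c) + 0) into (- c), reaching cost 5 (bound 5)

((- c) * (- -1))   [cost 5]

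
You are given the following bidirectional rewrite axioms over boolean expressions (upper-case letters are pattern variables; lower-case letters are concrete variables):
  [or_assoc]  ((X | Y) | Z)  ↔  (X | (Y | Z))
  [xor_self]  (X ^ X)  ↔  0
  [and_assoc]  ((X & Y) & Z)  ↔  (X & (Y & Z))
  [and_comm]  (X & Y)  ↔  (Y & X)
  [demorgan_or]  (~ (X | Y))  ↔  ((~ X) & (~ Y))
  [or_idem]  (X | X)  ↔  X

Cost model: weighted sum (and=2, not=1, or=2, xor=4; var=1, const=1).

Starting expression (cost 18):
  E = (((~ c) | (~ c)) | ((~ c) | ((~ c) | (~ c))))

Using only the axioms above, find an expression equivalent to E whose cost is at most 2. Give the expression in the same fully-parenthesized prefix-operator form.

(~ c)   [cost 2]

step 1: or_idem (→) rewrites ((~ c) | (~ c)) into (~ c), now (((~ c) | (~ c)) | ((~ c) | (~ c)))
step 2: or_idem (→) rewrites (((~ c) | (~ c)) | ((~ c) | (~ c))) into ((~ c) | (~ c))
step 3: or_idem (→) rewrites ((~ c) | (~ c)) into (~ c), reaching cost 2 (bound 2)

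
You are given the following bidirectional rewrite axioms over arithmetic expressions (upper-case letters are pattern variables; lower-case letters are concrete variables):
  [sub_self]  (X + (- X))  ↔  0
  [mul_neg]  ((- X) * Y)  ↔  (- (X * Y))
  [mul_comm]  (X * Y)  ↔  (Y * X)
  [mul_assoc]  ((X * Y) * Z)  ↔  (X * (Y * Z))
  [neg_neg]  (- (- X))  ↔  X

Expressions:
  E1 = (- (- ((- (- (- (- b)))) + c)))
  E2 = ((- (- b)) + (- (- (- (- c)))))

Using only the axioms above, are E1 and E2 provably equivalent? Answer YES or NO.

1. [neg_neg →] (- (- (- (- b))))  →  (- (- b));  E1 = (- (- ((- (- b)) + c)))
2. [neg_neg →] (- (- b))  →  b;  E1 = (- (- (b + c)))
3. [neg_neg →] (- (- (b + c)))  →  (b + c)
4. [neg_neg ←] b  →  (- (- b));  E1 = ((- (- b)) + c)
5. [neg_neg ←] c  →  (- (- c));  E1 = ((- (- b)) + (- (- c)))
6. [neg_neg ←] (- c)  →  (- (- (- c)));  this is E2

YES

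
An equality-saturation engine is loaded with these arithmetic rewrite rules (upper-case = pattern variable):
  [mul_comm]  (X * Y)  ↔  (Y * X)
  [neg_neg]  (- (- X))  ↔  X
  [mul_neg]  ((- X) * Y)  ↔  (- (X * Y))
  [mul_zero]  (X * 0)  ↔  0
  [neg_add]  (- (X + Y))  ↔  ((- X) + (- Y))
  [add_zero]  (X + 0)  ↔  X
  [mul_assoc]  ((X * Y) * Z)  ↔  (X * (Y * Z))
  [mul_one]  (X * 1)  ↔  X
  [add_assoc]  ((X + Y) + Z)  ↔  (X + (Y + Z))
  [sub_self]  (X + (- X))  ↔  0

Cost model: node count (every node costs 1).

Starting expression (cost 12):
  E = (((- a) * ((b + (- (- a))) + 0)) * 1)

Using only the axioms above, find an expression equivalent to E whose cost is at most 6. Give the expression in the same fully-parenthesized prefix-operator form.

step 1: mul_one (→) rewrites (((- a) * ((b + (- (- a))) + 0)) * 1) into ((- a) * ((b + (- (- a))) + 0))
step 2: add_zero (→) rewrites ((b + (- (- a))) + 0) into (b + (- (- a))), now ((- a) * (b + (- (- a))))
step 3: neg_neg (→) rewrites (- (- a)) into a, reaching cost 6 (bound 6)

((- a) * (b + a))   [cost 6]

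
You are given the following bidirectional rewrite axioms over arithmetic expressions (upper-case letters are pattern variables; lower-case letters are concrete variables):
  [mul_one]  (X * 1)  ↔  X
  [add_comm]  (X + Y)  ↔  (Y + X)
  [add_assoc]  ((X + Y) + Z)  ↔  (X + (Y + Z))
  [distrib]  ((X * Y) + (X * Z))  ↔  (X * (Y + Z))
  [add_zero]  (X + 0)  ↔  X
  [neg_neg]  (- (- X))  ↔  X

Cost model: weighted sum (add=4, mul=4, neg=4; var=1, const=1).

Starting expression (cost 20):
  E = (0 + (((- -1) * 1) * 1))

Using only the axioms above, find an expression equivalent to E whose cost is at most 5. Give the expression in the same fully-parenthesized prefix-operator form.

(- -1)   [cost 5]

1. [mul_one →] ((- -1) * 1)  →  (- -1);  E = (0 + ((- -1) * 1))
2. [mul_one →] ((- -1) * 1)  →  (- -1);  E = (0 + (- -1))
3. [add_comm →] (0 + (- -1))  →  ((- -1) + 0)
4. [add_zero →] ((- -1) + 0)  →  (- -1);  cost 5 ≤ 5, done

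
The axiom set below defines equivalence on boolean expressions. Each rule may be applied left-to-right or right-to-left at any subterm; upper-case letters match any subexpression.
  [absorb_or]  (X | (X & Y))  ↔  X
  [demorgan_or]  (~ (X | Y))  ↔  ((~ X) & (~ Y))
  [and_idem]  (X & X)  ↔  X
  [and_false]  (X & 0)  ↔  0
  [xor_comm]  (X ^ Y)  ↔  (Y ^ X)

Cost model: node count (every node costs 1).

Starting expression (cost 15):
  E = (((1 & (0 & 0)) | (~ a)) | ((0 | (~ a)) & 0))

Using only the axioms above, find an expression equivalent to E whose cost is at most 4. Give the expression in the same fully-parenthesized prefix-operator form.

(1) (0 & 0)  =[and_false →]=  0    ⊢ (((1 & 0) | (~ a)) | ((0 | (~ a)) & 0))
(2) (1 & 0)  =[and_false →]=  0    ⊢ ((0 | (~ a)) | ((0 | (~ a)) & 0))
(3) ((0 | (~ a)) | ((0 | (~ a)) & 0))  =[absorb_or →]=  (0 | (~ a))    ⊢ cost 4, within 4

(0 | (~ a))   [cost 4]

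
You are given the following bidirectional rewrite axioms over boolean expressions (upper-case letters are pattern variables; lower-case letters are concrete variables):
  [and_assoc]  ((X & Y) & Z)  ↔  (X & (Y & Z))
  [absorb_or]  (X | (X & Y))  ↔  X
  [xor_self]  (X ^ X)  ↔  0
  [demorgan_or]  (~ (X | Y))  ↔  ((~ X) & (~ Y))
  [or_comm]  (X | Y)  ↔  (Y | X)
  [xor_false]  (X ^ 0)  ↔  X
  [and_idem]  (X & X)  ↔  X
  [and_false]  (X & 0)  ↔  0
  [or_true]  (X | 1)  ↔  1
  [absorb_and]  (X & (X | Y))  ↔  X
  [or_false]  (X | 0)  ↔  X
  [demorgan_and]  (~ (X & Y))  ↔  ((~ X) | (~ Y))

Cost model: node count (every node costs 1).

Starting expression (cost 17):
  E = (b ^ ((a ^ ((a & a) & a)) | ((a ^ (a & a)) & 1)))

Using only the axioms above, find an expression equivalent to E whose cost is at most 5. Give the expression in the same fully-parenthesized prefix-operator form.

step 1: and_idem (→) rewrites (a & a) into a, now (b ^ ((a ^ (a & a)) | ((a ^ (a & a)) & 1)))
step 2: absorb_or (→) rewrites ((a ^ (a & a)) | ((a ^ (a & a)) & 1)) into (a ^ (a & a)), now (b ^ (a ^ (a & a)))
step 3: and_idem (→) rewrites (a & a) into a, reaching cost 5 (bound 5)

(b ^ (a ^ a))   [cost 5]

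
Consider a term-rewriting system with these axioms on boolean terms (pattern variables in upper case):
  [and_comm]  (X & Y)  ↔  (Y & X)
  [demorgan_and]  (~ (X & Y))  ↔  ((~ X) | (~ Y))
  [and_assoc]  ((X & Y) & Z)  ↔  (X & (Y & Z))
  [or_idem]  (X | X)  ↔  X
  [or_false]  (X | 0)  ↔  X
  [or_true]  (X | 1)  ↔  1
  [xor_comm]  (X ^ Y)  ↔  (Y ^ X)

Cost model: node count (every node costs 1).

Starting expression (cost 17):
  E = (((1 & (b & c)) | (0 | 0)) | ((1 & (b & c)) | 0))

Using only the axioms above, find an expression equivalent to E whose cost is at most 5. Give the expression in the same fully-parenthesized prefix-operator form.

(1 & (b & c))   [cost 5]

1. [or_false →] (0 | 0)  →  0;  E = (((1 & (b & c)) | 0) | ((1 & (b & c)) | 0))
2. [or_idem →] (((1 & (b & c)) | 0) | ((1 & (b & c)) | 0))  →  ((1 & (b & c)) | 0)
3. [or_false →] ((1 & (b & c)) | 0)  →  (1 & (b & c));  cost 5 ≤ 5, done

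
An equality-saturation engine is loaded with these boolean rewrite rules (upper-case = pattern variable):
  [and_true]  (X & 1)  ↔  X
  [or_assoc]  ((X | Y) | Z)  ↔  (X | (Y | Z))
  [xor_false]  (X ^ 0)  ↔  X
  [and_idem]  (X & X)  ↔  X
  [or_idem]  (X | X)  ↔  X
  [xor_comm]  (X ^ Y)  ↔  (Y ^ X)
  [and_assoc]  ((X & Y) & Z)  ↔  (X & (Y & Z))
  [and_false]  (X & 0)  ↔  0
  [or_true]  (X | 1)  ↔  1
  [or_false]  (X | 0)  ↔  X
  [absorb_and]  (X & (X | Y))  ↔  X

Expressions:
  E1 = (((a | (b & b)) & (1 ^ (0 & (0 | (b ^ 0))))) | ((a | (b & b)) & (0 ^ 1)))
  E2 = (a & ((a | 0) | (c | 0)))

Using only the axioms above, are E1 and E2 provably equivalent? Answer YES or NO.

NO

All listed rules preserve value, hence provable equivalence implies equal values everywhere; look for a separating assignment.
a=0, b=1, c=0 gives E1 ↦ 1, E2 ↦ 0; values differ ⇒ not provably equivalent.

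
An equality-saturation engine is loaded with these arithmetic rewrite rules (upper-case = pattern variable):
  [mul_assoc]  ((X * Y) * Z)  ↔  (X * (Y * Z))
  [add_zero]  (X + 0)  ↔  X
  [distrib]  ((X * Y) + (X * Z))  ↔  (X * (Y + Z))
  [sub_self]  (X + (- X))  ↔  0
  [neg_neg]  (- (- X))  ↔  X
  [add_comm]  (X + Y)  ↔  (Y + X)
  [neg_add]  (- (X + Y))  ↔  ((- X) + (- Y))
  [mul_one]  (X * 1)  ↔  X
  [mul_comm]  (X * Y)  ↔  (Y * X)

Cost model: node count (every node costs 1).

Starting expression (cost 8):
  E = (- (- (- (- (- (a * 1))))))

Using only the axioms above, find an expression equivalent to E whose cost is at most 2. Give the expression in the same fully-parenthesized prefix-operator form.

(- a)   [cost 2]

step 1: neg_neg (→) rewrites (- (- (a * 1))) into (a * 1), now (- (- (- (a * 1))))
step 2: neg_neg (→) rewrites (- (- (- (a * 1)))) into (- (a * 1))
step 3: mul_one (→) rewrites (a * 1) into a, reaching cost 2 (bound 2)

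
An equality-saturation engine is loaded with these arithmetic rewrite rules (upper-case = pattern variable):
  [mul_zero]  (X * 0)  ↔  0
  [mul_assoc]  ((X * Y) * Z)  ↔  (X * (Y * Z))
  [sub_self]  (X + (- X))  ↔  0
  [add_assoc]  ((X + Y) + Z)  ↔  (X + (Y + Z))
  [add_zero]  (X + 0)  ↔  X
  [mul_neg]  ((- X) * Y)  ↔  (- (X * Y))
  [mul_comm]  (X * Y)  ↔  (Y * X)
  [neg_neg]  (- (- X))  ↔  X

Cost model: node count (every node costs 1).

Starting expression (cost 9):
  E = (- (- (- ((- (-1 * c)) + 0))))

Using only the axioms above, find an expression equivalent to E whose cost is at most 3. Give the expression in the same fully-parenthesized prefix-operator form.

(1) ((- (-1 * c)) + 0)  =[add_zero →]=  (- (-1 * c))    ⊢ (- (- (- (- (-1 * c)))))
(2) (- (- (- (-1 * c))))  =[neg_neg →]=  (- (-1 * c))    ⊢ (- (- (-1 * c)))
(3) (- (- (-1 * c)))  =[neg_neg →]=  (-1 * c)    ⊢ cost 3, within 3

(-1 * c)   [cost 3]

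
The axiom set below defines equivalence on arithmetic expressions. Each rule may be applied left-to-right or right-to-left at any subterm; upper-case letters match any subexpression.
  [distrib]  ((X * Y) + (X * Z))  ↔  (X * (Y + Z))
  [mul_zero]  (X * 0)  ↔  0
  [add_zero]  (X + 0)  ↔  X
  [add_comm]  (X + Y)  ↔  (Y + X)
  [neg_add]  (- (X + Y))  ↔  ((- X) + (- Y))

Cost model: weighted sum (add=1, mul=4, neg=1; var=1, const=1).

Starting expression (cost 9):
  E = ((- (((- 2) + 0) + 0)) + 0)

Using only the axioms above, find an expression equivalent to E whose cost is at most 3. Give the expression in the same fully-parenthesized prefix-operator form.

(- (- 2))   [cost 3]

1. [add_zero →] (((- 2) + 0) + 0)  →  ((- 2) + 0);  E = ((- ((- 2) + 0)) + 0)
2. [add_zero →] ((- 2) + 0)  →  (- 2);  E = ((- (- 2)) + 0)
3. [add_zero →] ((- (- 2)) + 0)  →  (- (- 2));  cost 3 ≤ 3, done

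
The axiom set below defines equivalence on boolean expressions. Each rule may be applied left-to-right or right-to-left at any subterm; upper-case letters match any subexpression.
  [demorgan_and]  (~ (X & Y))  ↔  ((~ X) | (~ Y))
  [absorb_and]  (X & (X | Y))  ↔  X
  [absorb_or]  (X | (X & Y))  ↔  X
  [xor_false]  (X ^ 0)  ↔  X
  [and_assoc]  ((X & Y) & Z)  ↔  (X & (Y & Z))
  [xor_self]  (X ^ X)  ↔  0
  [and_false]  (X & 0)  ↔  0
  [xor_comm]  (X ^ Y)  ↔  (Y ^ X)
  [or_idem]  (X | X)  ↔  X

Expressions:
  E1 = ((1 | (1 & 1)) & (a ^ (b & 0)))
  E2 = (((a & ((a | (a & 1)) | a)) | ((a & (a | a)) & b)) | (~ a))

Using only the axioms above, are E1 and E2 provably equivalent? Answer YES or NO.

The axioms are sound identities: if E1 ↔* E2 then E1 and E2 evaluate identically under any assignment.
Under a=0, b=0: E1 evaluates to 0, E2 to 1. Distinct ⇒ no rewrite sequence connects them.

NO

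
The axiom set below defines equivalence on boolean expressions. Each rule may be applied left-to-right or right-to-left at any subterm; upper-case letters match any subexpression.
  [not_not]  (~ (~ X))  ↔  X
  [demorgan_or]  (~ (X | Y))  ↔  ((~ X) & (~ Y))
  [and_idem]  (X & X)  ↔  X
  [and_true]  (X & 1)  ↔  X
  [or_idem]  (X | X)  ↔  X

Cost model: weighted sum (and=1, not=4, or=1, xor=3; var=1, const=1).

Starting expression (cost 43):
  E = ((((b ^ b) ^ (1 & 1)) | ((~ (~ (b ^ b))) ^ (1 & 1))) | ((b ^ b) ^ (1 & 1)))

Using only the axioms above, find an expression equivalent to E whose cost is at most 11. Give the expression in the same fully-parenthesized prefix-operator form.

((b ^ b) ^ (1 & 1))   [cost 11]

step 1: not_not (→) rewrites (~ (~ (b ^ b))) into (b ^ b), now ((((b ^ b) ^ (1 & 1)) | ((b ^ b) ^ (1 & 1))) | ((b ^ b) ^ (1 & 1)))
step 2: or_idem (→) rewrites (((b ^ b) ^ (1 & 1)) | ((b ^ b) ^ (1 & 1))) into ((b ^ b) ^ (1 & 1)), now (((b ^ b) ^ (1 & 1)) | ((b ^ b) ^ (1 & 1)))
step 3: or_idem (→) rewrites (((b ^ b) ^ (1 & 1)) | ((b ^ b) ^ (1 & 1))) into ((b ^ b) ^ (1 & 1)), reaching cost 11 (bound 11)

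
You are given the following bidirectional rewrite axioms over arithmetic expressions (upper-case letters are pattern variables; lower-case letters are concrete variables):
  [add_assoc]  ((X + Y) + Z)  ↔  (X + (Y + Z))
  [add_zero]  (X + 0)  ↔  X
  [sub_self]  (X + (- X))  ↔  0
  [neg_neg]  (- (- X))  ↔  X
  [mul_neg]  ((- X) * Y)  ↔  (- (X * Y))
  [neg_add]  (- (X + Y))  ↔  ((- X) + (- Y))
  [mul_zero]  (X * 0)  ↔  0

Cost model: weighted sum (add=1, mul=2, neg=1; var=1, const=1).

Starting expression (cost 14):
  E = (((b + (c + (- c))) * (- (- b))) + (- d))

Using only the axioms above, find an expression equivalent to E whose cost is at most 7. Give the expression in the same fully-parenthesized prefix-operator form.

(1) (c + (- c))  =[sub_self →]=  0    ⊢ (((b + 0) * (- (- b))) + (- d))
(2) (b + 0)  =[add_zero →]=  b    ⊢ ((b * (- (- b))) + (- d))
(3) (- (- b))  =[neg_neg →]=  b    ⊢ cost 7, within 7

((b * b) + (- d))   [cost 7]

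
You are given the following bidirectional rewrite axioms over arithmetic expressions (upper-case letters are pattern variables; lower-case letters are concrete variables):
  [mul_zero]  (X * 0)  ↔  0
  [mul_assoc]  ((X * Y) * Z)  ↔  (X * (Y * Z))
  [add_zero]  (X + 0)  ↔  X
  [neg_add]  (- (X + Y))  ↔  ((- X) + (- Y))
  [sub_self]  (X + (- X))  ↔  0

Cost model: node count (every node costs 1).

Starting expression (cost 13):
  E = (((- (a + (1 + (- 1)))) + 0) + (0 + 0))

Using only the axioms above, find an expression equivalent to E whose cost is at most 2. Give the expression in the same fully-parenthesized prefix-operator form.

step 1: sub_self (→) rewrites (1 + (- 1)) into 0, now (((- (a + 0)) + 0) + (0 + 0))
step 2: add_zero (→) rewrites ((- (a + 0)) + 0) into (- (a + 0)), now ((- (a + 0)) + (0 + 0))
step 3: add_zero (→) rewrites (a + 0) into a, now ((- a) + (0 + 0))
step 4: add_zero (→) rewrites (0 + 0) into 0, now ((- a) + 0)
step 5: add_zero (→) rewrites ((- a) + 0) into (- a), reaching cost 2 (bound 2)

(- a)   [cost 2]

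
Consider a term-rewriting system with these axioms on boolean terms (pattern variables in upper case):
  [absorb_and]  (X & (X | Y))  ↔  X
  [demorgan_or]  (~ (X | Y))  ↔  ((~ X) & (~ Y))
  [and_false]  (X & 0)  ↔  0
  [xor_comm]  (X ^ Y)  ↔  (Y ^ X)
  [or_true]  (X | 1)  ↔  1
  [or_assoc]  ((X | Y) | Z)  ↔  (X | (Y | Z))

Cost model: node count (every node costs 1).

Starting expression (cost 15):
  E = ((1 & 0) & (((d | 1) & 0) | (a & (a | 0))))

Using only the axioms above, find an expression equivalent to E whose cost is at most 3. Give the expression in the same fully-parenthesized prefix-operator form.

(1 & 0)   [cost 3]

step 1: or_true (→) rewrites (d | 1) into 1, now ((1 & 0) & ((1 & 0) | (a & (a | 0))))
step 2: absorb_and (→) rewrites (a & (a | 0)) into a, now ((1 & 0) & ((1 & 0) | a))
step 3: absorb_and (→) rewrites ((1 & 0) & ((1 & 0) | a)) into (1 & 0), reaching cost 3 (bound 3)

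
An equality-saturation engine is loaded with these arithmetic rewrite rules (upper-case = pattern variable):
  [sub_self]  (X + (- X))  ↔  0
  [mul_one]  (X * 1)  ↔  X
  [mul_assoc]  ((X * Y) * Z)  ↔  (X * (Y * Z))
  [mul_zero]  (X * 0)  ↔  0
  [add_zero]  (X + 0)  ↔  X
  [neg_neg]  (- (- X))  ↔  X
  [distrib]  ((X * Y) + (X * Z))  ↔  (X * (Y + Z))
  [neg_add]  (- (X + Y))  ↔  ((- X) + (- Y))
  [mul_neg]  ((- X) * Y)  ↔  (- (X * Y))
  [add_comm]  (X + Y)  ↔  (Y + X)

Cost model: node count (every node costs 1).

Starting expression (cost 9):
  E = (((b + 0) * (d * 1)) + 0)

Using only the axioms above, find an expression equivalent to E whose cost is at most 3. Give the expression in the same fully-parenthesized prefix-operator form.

(b * d)   [cost 3]

1. [add_zero →] (((b + 0) * (d * 1)) + 0)  →  ((b + 0) * (d * 1))
2. [add_zero →] (b + 0)  →  b;  E = (b * (d * 1))
3. [mul_one →] (d * 1)  →  d;  cost 3 ≤ 3, done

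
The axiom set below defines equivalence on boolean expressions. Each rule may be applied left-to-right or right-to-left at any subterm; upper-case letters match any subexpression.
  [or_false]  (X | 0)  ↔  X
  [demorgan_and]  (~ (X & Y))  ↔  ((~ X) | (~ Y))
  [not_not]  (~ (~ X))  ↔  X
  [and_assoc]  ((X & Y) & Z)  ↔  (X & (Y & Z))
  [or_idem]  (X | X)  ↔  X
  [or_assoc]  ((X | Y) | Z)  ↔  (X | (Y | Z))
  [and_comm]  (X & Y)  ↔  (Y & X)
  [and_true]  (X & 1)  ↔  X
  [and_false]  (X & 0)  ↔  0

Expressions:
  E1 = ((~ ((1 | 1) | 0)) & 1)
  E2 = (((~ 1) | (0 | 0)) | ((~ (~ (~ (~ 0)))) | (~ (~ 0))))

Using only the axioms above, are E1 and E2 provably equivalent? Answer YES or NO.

YES

1. [or_idem →] (1 | 1)  →  1;  E1 = ((~ (1 | 0)) & 1)
2. [or_false →] (1 | 0)  →  1;  E1 = ((~ 1) & 1)
3. [and_true →] ((~ 1) & 1)  →  (~ 1)
4. [or_false ←] (~ 1)  →  ((~ 1) | 0)
5. [or_false ←] 0  →  (0 | 0);  E1 = ((~ 1) | (0 | 0))
6. [or_false ←] ((~ 1) | (0 | 0))  →  (((~ 1) | (0 | 0)) | 0)
7. [not_not ←] 0  →  (~ (~ 0));  E1 = (((~ 1) | (0 | 0)) | (~ (~ 0)))
8. [or_idem ←] (~ (~ 0))  →  ((~ (~ 0)) | (~ (~ 0)));  E1 = (((~ 1) | (0 | 0)) | ((~ (~ 0)) | (~ (~ 0))))
9. [not_not ←] (~ 0)  →  (~ (~ (~ 0)));  this is E2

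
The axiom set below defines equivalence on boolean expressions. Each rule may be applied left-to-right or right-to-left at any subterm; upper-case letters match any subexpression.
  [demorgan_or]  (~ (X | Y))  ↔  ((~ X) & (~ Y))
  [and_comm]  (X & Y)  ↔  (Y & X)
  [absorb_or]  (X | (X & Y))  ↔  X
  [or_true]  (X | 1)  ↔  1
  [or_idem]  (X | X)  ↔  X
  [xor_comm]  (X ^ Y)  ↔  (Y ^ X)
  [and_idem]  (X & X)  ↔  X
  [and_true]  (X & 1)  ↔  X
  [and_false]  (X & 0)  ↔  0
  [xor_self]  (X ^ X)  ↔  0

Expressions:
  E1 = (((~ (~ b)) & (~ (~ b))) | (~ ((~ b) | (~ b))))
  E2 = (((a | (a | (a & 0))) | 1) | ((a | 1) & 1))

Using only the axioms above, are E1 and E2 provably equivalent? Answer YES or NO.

NO

The axioms are sound identities: if E1 ↔* E2 then E1 and E2 evaluate identically under any assignment.
Under a=0, b=0: E1 evaluates to 0, E2 to 1. Distinct ⇒ no rewrite sequence connects them.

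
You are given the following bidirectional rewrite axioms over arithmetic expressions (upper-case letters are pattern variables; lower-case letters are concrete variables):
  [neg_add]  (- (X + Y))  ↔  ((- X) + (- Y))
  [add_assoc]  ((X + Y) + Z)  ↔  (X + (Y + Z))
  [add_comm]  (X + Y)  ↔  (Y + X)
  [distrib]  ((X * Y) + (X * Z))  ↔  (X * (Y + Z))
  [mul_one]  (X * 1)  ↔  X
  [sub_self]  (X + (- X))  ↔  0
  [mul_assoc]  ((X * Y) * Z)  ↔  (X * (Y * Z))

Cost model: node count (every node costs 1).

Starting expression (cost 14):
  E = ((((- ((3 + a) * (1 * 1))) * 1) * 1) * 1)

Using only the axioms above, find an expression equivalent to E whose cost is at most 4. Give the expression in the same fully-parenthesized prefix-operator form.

step 1: mul_one (→) rewrites (((- ((3 + a) * (1 * 1))) * 1) * 1) into ((- ((3 + a) * (1 * 1))) * 1), now (((- ((3 + a) * (1 * 1))) * 1) * 1)
step 2: mul_one (→) rewrites (1 * 1) into 1, now (((- ((3 + a) * 1)) * 1) * 1)
step 3: mul_one (→) rewrites (((- ((3 + a) * 1)) * 1) * 1) into ((- ((3 + a) * 1)) * 1)
step 4: mul_one (→) rewrites ((3 + a) * 1) into (3 + a), now ((- (3 + a)) * 1)
step 5: mul_one (→) rewrites ((- (3 + a)) * 1) into (- (3 + a)), reaching cost 4 (bound 4)

(- (3 + a))   [cost 4]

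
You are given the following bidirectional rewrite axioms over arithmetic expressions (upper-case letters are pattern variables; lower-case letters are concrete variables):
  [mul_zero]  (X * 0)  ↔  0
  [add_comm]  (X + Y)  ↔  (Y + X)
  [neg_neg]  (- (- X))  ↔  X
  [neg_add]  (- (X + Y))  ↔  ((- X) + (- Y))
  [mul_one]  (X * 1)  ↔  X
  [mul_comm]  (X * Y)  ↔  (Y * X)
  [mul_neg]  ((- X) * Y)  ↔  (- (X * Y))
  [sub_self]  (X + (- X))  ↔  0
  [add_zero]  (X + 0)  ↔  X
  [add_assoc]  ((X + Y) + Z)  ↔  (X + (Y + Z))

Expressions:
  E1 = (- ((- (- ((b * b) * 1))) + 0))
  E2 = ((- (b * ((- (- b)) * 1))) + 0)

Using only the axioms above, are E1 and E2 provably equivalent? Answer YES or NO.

YES

(1) ((- (- ((b * b) * 1))) + 0)  =[add_zero →]=  (- (- ((b * b) * 1)))    ⊢ (- (- (- ((b * b) * 1))))
(2) ((b * b) * 1)  =[mul_one →]=  (b * b)    ⊢ (- (- (- (b * b))))
(3) (- (- (b * b)))  =[neg_neg →]=  (b * b)    ⊢ (- (b * b))
(4) b  =[neg_neg ←]=  (- (- b))    ⊢ (- (b * (- (- b))))
(5) (- (b * (- (- b))))  =[add_zero ←]=  ((- (b * (- (- b)))) + 0)
(6) (- (- b))  =[mul_one ←]=  ((- (- b)) * 1)    ⊢ E2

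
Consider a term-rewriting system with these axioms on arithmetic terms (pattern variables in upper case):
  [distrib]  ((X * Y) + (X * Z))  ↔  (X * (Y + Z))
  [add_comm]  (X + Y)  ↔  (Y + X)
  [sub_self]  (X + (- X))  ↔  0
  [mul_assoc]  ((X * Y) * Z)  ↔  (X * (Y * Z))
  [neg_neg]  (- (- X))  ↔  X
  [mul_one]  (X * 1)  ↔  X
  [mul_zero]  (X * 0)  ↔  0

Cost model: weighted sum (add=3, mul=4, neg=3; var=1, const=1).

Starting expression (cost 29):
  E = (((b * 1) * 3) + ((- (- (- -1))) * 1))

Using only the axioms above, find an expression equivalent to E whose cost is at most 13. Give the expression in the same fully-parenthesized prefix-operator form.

step 1: mul_one (→) rewrites (b * 1) into b, now ((b * 3) + ((- (- (- -1))) * 1))
step 2: mul_one (→) rewrites ((- (- (- -1))) * 1) into (- (- (- -1))), now ((b * 3) + (- (- (- -1))))
step 3: neg_neg (→) rewrites (- (- -1)) into -1, reaching cost 13 (bound 13)

((b * 3) + (- -1))   [cost 13]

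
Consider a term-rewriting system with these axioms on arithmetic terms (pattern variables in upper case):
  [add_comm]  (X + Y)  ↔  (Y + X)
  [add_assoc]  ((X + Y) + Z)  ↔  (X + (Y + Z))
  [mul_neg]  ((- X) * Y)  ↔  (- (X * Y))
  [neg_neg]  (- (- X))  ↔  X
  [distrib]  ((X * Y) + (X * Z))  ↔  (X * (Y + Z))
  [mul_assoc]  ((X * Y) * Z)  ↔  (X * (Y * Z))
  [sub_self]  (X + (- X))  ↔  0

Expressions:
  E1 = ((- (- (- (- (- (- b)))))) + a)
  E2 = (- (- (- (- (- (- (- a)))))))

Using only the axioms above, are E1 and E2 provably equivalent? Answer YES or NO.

NO

All listed rules preserve value, hence provable equivalence implies equal values everywhere; look for a separating assignment.
a=0, b=1 gives E1 ↦ 1, E2 ↦ 0; values differ ⇒ not provably equivalent.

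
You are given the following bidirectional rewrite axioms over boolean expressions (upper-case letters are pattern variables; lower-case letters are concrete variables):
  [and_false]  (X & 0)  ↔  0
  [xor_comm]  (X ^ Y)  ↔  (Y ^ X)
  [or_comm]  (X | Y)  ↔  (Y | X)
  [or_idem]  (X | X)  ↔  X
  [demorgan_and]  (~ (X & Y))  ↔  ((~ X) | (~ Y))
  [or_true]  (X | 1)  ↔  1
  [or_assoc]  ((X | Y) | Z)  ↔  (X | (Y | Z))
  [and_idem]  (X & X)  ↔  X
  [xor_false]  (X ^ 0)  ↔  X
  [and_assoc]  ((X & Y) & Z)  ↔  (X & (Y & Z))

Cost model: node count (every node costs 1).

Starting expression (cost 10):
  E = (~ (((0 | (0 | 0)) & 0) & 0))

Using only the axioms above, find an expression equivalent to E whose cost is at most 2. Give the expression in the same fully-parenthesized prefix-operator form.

(~ 0)   [cost 2]

1. [or_idem →] (0 | 0)  →  0;  E = (~ (((0 | 0) & 0) & 0))
2. [or_idem →] (0 | 0)  →  0;  E = (~ ((0 & 0) & 0))
3. [and_idem →] (0 & 0)  →  0;  E = (~ (0 & 0))
4. [and_idem →] (0 & 0)  →  0;  cost 2 ≤ 2, done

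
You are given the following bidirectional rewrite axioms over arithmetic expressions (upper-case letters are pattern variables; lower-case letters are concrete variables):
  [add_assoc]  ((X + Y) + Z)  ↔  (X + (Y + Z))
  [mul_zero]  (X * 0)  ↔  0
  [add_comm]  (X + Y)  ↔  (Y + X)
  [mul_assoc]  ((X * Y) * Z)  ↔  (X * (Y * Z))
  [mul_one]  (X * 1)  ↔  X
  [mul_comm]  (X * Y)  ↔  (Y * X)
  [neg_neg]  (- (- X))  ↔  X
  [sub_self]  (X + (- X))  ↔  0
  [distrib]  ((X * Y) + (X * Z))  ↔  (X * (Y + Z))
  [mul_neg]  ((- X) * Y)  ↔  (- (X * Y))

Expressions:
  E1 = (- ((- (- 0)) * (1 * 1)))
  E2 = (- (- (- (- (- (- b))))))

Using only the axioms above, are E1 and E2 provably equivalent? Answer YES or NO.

NO

All listed rules preserve value, hence provable equivalence implies equal values everywhere; look for a separating assignment.
b=1 gives E1 ↦ 0, E2 ↦ 1; values differ ⇒ not provably equivalent.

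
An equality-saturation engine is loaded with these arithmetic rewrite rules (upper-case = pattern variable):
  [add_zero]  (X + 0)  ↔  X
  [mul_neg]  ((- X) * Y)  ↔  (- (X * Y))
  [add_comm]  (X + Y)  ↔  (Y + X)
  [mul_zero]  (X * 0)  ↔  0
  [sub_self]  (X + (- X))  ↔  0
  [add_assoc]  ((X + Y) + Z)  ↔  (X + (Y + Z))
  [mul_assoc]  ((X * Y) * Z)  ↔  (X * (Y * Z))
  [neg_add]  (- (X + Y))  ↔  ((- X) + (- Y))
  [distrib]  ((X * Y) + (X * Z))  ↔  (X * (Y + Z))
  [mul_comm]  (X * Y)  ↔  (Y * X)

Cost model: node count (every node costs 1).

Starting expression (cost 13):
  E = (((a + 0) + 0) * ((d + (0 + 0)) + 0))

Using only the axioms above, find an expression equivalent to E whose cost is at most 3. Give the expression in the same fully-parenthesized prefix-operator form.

(1) (0 + 0)  =[add_zero →]=  0    ⊢ (((a + 0) + 0) * ((d + 0) + 0))
(2) ((d + 0) + 0)  =[add_zero →]=  (d + 0)    ⊢ (((a + 0) + 0) * (d + 0))
(3) ((a + 0) + 0)  =[add_zero →]=  (a + 0)    ⊢ ((a + 0) * (d + 0))
(4) (a + 0)  =[add_zero →]=  a    ⊢ (a * (d + 0))
(5) (a * (d + 0))  =[mul_comm →]=  ((d + 0) * a)
(6) (d + 0)  =[add_zero →]=  d    ⊢ cost 3, within 3

(d * a)   [cost 3]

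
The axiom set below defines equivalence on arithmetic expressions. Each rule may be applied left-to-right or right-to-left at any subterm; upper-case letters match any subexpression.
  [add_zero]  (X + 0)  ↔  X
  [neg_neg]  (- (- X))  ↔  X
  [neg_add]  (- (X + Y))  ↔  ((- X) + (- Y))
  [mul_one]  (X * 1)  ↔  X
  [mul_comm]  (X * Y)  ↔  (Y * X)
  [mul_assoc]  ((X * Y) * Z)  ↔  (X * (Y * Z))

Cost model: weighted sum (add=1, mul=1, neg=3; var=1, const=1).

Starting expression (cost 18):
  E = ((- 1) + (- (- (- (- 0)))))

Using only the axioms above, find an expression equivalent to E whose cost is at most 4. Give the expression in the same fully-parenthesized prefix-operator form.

(1) (- (- 0))  =[neg_neg →]=  0    ⊢ ((- 1) + (- (- 0)))
(2) (- (- 0))  =[neg_neg →]=  0    ⊢ ((- 1) + 0)
(3) ((- 1) + 0)  =[add_zero →]=  (- 1)    ⊢ cost 4, within 4

(- 1)   [cost 4]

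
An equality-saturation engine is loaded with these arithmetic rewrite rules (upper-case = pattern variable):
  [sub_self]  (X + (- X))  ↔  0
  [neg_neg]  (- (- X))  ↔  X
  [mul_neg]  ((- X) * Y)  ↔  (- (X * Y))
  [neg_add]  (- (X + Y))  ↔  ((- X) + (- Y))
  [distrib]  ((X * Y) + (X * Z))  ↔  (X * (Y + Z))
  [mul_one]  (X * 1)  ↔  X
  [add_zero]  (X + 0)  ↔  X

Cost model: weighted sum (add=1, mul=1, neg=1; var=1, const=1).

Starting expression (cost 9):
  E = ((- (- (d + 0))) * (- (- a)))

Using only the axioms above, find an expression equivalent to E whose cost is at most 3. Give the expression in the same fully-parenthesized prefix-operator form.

1. [add_zero →] (d + 0)  →  d;  E = ((- (- d)) * (- (- a)))
2. [neg_neg →] (- (- d))  →  d;  E = (d * (- (- a)))
3. [neg_neg →] (- (- a))  →  a;  cost 3 ≤ 3, done

(d * a)   [cost 3]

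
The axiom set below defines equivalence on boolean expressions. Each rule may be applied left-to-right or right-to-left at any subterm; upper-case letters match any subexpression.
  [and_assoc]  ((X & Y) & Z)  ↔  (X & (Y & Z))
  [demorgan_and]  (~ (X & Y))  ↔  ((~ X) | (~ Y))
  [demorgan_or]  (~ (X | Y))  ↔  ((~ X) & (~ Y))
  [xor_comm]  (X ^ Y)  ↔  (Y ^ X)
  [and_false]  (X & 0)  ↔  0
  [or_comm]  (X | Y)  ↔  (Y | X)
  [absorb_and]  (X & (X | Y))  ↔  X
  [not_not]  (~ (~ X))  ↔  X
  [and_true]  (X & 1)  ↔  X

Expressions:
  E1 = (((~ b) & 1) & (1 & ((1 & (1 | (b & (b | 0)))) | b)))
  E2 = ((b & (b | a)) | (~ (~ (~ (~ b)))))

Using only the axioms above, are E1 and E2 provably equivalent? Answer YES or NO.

Every axiom is a valid identity, so a rewrite proof would force E1 and E2 to agree under every assignment.
At a=0, b=0: E1 = 1 but E2 = 0; they differ, so no derivation exists.

NO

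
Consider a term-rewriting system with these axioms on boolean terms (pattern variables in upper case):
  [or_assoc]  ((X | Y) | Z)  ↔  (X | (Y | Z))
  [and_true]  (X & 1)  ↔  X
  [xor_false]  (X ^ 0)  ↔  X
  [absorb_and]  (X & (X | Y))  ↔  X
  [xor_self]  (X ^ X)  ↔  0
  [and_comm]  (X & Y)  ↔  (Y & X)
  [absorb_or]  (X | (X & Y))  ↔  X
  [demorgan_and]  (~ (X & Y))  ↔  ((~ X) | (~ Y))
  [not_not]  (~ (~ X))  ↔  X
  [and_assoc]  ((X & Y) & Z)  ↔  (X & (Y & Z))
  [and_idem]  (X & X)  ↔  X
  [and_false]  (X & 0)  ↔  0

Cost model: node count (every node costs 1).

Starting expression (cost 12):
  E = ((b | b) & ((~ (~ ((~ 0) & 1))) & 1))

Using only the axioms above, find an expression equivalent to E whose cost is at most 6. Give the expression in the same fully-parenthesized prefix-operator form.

1. [and_true →] ((~ (~ ((~ 0) & 1))) & 1)  →  (~ (~ ((~ 0) & 1)));  E = ((b | b) & (~ (~ ((~ 0) & 1))))
2. [and_true →] ((~ 0) & 1)  →  (~ 0);  E = ((b | b) & (~ (~ (~ 0))))
3. [not_not →] (~ (~ (~ 0)))  →  (~ 0);  cost 6 ≤ 6, done

((b | b) & (~ 0))   [cost 6]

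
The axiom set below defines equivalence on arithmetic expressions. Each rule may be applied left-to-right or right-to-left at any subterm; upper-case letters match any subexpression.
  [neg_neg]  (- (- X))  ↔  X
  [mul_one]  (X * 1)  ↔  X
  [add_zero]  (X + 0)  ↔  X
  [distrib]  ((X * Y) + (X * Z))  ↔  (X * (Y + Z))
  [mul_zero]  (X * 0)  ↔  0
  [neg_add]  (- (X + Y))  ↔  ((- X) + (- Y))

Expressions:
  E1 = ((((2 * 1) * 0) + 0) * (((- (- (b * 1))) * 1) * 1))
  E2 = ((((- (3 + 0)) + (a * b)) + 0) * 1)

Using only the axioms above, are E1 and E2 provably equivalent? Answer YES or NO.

NO

The axioms are sound identities: if E1 ↔* E2 then E1 and E2 evaluate identically under any assignment.
Under a=0, b=0: E1 evaluates to 0, E2 to -3. Distinct ⇒ no rewrite sequence connects them.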